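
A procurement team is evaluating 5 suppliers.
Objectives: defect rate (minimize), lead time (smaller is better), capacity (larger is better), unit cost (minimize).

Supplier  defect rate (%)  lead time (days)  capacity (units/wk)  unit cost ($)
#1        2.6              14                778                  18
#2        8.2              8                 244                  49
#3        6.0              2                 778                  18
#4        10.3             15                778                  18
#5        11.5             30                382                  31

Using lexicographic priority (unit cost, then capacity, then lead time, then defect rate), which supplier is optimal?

First minimize unit cost: best is 18, kept {#1, #3, #4}.
Then maximize capacity: best is 778, kept {#1, #3, #4}.
Then minimize lead time: best is 2, kept {#3}.

#3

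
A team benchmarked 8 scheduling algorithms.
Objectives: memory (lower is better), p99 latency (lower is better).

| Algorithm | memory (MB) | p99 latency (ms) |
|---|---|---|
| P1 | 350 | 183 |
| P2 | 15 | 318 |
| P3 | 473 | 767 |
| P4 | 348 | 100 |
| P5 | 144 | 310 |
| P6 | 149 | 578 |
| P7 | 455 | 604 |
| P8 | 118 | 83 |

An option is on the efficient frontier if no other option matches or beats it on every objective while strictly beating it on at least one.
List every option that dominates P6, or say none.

P2: memory 15≤149, p99 latency 318≤578 — dominates P6.
P5: memory 144≤149, p99 latency 310≤578 — dominates P6.
P8: memory 118≤149, p99 latency 83≤578 — dominates P6.
Others (P1, P3, P4, P7) are each worse than P6 on at least one objective.

P2, P5, P8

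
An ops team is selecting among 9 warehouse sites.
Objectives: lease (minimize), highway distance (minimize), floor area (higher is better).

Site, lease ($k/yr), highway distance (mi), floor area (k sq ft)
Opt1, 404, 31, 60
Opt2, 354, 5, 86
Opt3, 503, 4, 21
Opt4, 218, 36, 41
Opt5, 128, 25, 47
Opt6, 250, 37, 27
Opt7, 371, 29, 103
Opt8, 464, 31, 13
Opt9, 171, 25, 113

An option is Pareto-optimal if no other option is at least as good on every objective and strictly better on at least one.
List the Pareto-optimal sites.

Opt1: dominated by Opt2 (lease 354≤404, highway distance 5≤31, floor area 86≥60).
Opt2: not dominated.
Opt3: not dominated (best highway distance).
Opt4: dominated by Opt5 (lease 128≤218, highway distance 25≤36, floor area 47≥41).
Opt5: not dominated (best lease).
Opt6: dominated by Opt4 (lease 218≤250, highway distance 36≤37, floor area 41≥27).
Opt7: dominated by Opt9 (lease 171≤371, highway distance 25≤29, floor area 113≥103).
Opt8: dominated by Opt1 (lease 404≤464, highway distance 31≤31, floor area 60≥13).
Opt9: not dominated (best floor area).

Opt2, Opt3, Opt5, Opt9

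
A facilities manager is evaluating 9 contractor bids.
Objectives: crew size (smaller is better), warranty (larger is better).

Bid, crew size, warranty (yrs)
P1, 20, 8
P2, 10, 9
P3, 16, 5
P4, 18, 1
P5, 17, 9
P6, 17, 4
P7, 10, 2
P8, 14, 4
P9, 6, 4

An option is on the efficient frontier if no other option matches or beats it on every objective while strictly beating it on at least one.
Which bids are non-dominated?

P1: dominated by P2 (crew size 10≤20, warranty 9≥8).
P2: not dominated.
P3: dominated by P2 (crew size 10≤16, warranty 9≥5).
P4: dominated by P2 (crew size 10≤18, warranty 9≥1).
P5: dominated by P2 (crew size 10≤17, warranty 9≥9).
P6: dominated by P2 (crew size 10≤17, warranty 9≥4).
P7: dominated by P2 (crew size 10≤10, warranty 9≥2).
P8: dominated by P2 (crew size 10≤14, warranty 9≥4).
P9: not dominated (best crew size).

P2, P9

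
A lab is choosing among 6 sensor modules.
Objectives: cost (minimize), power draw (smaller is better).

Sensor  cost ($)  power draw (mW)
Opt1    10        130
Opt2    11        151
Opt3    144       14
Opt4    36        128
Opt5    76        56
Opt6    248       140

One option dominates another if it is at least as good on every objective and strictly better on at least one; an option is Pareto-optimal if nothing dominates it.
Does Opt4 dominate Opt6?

Yes

Opt4 vs Opt6: cost 36≤248, power draw 128≤140 — Opt4 is at least as good on every objective with at least one strict improvement.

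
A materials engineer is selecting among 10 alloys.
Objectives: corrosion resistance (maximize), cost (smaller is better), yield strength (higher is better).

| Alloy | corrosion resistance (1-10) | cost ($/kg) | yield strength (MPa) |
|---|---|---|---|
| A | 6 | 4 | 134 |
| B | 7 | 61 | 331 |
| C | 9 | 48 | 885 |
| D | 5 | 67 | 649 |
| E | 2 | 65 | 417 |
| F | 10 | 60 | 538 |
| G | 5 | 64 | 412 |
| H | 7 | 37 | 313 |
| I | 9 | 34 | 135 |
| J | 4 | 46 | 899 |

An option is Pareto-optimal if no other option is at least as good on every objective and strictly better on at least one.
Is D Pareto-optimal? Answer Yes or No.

No

C vs D: corrosion resistance 9≥5, cost 48≤67, yield strength 885≥649 — C is at least as good on every objective and strictly better on at least one, so C dominates D.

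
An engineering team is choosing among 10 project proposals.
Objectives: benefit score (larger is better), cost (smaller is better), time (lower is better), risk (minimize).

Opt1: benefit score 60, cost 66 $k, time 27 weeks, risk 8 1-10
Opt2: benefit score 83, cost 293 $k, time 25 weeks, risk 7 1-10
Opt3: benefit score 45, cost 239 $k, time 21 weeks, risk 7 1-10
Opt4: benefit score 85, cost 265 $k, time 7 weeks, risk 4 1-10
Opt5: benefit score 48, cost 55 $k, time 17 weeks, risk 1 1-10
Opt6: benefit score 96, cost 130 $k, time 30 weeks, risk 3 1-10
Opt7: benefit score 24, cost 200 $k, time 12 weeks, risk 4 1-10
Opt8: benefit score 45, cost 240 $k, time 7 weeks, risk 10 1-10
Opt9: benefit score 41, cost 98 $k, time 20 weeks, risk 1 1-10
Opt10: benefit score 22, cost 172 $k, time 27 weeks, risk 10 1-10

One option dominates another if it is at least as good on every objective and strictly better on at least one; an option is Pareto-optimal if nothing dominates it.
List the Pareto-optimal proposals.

Opt1, Opt4, Opt5, Opt6, Opt7, Opt8

Opt1: not dominated.
Opt2: dominated by Opt4 (benefit score 85≥83, cost 265≤293, time 7≤25, risk 4≤7).
Opt3: dominated by Opt5 (benefit score 48≥45, cost 55≤239, time 17≤21, risk 1≤7).
Opt4: not dominated.
Opt5: not dominated (best cost).
Opt6: not dominated (best benefit score).
Opt7: not dominated.
Opt8: not dominated.
Opt9: dominated by Opt5 (benefit score 48≥41, cost 55≤98, time 17≤20, risk 1≤1).
Opt10: dominated by Opt1 (benefit score 60≥22, cost 66≤172, time 27≤27, risk 8≤10).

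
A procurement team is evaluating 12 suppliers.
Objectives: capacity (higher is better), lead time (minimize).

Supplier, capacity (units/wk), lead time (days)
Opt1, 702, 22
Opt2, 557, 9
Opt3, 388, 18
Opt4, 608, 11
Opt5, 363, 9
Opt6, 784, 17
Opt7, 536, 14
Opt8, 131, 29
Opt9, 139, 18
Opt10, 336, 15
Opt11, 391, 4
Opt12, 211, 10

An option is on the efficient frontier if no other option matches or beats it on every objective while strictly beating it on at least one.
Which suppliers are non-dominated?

Opt2, Opt4, Opt6, Opt11

Opt1: dominated by Opt6 (capacity 784≥702, lead time 17≤22).
Opt2: not dominated.
Opt3: dominated by Opt2 (capacity 557≥388, lead time 9≤18).
Opt4: not dominated.
Opt5: dominated by Opt2 (capacity 557≥363, lead time 9≤9).
Opt6: not dominated (best capacity).
Opt7: dominated by Opt2 (capacity 557≥536, lead time 9≤14).
Opt8: dominated by Opt1 (capacity 702≥131, lead time 22≤29).
Opt9: dominated by Opt2 (capacity 557≥139, lead time 9≤18).
Opt10: dominated by Opt2 (capacity 557≥336, lead time 9≤15).
Opt11: not dominated (best lead time).
Opt12: dominated by Opt2 (capacity 557≥211, lead time 9≤10).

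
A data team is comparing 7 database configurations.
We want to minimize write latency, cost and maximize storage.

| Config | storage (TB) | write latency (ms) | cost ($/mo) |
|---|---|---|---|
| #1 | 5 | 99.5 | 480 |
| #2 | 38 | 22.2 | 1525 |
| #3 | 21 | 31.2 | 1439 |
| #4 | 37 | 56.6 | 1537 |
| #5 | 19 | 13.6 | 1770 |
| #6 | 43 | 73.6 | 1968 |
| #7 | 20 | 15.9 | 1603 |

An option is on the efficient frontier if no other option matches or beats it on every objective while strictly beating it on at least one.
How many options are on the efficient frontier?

6

#1: not dominated (best cost).
#2: not dominated.
#3: not dominated.
#4: dominated by #2 (storage 38≥37, write latency 22.2≤56.6, cost 1525≤1537).
#5: not dominated (best write latency).
#6: not dominated (best storage).
#7: not dominated.
Pareto-optimal: #1, #2, #3, #5, #6, #7 → 6.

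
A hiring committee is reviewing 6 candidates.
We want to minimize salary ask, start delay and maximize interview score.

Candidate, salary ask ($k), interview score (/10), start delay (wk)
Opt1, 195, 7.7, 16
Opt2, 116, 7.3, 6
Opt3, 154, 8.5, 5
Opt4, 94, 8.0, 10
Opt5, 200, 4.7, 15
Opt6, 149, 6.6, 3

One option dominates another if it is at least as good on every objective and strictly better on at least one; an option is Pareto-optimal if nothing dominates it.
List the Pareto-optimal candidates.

Opt2, Opt3, Opt4, Opt6

Opt1: dominated by Opt3 (salary ask 154≤195, interview score 8.5≥7.7, start delay 5≤16).
Opt2: not dominated.
Opt3: not dominated (best interview score).
Opt4: not dominated (best salary ask).
Opt5: dominated by Opt2 (salary ask 116≤200, interview score 7.3≥4.7, start delay 6≤15).
Opt6: not dominated (best start delay).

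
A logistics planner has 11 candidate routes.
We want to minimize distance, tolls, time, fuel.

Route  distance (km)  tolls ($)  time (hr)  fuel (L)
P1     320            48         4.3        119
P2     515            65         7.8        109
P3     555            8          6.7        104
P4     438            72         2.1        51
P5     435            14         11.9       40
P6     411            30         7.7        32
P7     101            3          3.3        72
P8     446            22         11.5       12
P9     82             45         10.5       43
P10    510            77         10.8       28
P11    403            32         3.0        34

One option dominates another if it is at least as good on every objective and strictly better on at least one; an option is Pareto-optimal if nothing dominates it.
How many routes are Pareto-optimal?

8

P1: dominated by P7 (distance 101≤320, tolls 3≤48, time 3.3≤4.3, fuel 72≤119).
P2: dominated by P6 (distance 411≤515, tolls 30≤65, time 7.7≤7.8, fuel 32≤109).
P3: dominated by P7 (distance 101≤555, tolls 3≤8, time 3.3≤6.7, fuel 72≤104).
P4: not dominated (best time).
P5: not dominated.
P6: not dominated.
P7: not dominated (best tolls).
P8: not dominated (best fuel).
P9: not dominated (best distance).
P10: not dominated.
P11: not dominated.
Pareto-optimal: P4, P5, P6, P7, P8, P9, P10, P11 → 8.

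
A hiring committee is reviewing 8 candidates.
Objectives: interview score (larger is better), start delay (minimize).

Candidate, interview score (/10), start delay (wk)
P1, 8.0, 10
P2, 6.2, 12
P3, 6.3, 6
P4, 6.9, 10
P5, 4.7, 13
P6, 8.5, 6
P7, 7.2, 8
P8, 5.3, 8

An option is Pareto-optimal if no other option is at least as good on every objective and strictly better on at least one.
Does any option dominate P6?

P1: worse on interview score (8.0 vs 8.5).
P2: worse on interview score (6.2 vs 8.5).
P3: worse on interview score (6.3 vs 8.5).
P4: worse on interview score (6.9 vs 8.5).
P5: worse on interview score (4.7 vs 8.5).
P7: worse on interview score (7.2 vs 8.5).
P8: worse on interview score (5.3 vs 8.5).
No option is at least as good as P6 on every objective and strictly better on one.

No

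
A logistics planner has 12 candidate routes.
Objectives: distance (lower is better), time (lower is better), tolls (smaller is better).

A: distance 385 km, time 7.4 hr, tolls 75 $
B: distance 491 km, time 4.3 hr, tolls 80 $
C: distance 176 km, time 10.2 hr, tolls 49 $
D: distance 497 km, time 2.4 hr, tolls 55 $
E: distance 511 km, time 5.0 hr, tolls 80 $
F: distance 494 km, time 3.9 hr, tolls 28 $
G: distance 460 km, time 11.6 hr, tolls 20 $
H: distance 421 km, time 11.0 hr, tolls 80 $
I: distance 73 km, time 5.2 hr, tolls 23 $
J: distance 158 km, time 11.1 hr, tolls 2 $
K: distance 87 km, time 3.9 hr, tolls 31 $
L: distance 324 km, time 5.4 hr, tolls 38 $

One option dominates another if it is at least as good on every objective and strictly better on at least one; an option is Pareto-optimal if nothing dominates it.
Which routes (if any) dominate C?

I, K

I: distance 73≤176, time 5.2≤10.2, tolls 23≤49 — dominates C.
K: distance 87≤176, time 3.9≤10.2, tolls 31≤49 — dominates C.
Others (A, B, D, E, F, G, H, J, L) are each worse than C on at least one objective.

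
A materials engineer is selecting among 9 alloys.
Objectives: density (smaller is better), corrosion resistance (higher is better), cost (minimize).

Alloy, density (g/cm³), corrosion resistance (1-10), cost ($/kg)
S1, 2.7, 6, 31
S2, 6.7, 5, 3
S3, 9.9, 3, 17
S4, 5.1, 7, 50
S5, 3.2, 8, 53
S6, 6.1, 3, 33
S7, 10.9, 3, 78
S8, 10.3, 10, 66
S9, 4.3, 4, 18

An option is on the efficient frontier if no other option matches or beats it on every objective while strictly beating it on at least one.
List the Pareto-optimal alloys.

S1, S2, S4, S5, S8, S9

S1: not dominated (best density).
S2: not dominated (best cost).
S3: dominated by S2 (density 6.7≤9.9, corrosion resistance 5≥3, cost 3≤17).
S4: not dominated.
S5: not dominated.
S6: dominated by S1 (density 2.7≤6.1, corrosion resistance 6≥3, cost 31≤33).
S7: dominated by S1 (density 2.7≤10.9, corrosion resistance 6≥3, cost 31≤78).
S8: not dominated (best corrosion resistance).
S9: not dominated.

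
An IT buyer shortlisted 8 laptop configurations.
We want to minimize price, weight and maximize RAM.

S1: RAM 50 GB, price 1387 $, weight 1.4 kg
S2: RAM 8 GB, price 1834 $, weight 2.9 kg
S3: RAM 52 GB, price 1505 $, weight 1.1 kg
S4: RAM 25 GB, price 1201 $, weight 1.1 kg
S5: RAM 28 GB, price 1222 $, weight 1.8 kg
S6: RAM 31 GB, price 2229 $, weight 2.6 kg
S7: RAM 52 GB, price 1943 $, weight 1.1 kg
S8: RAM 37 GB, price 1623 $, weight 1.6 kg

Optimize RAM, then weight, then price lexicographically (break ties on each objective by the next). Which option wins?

First maximize RAM: best is 52, kept {S3, S7}.
Then minimize weight: best is 1.1, kept {S3, S7}.
Then minimize price: best is 1505, kept {S3}.

S3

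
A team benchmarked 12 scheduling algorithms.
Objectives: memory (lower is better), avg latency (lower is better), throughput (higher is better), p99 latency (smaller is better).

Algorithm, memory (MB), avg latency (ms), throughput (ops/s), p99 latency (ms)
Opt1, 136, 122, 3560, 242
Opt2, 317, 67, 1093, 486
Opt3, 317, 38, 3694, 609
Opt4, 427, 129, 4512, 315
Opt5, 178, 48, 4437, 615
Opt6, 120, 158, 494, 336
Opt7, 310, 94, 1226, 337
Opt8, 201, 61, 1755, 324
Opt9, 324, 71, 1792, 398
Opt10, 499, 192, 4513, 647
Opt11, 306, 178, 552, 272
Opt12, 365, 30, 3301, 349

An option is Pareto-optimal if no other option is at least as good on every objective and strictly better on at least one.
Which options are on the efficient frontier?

Opt1, Opt3, Opt4, Opt5, Opt6, Opt8, Opt9, Opt10, Opt12

Opt1: not dominated (best p99 latency).
Opt2: dominated by Opt8 (memory 201≤317, avg latency 61≤67, throughput 1755≥1093, p99 latency 324≤486).
Opt3: not dominated.
Opt4: not dominated.
Opt5: not dominated.
Opt6: not dominated (best memory).
Opt7: dominated by Opt8 (memory 201≤310, avg latency 61≤94, throughput 1755≥1226, p99 latency 324≤337).
Opt8: not dominated.
Opt9: not dominated.
Opt10: not dominated (best throughput).
Opt11: dominated by Opt1 (memory 136≤306, avg latency 122≤178, throughput 3560≥552, p99 latency 242≤272).
Opt12: not dominated (best avg latency).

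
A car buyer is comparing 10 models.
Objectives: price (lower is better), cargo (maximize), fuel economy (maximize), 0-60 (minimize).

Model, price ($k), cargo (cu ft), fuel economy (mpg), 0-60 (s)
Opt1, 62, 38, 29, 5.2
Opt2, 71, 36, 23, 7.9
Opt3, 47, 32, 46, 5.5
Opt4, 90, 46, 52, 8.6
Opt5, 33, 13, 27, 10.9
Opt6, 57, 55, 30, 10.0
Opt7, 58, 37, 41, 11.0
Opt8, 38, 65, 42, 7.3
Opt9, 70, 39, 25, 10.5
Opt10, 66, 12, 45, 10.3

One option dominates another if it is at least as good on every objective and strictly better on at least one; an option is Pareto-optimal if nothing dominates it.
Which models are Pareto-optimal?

Opt1, Opt3, Opt4, Opt5, Opt8

Opt1: not dominated (best 0-60).
Opt2: dominated by Opt1 (price 62≤71, cargo 38≥36, fuel economy 29≥23, 0-60 5.2≤7.9).
Opt3: not dominated.
Opt4: not dominated (best fuel economy).
Opt5: not dominated (best price).
Opt6: dominated by Opt8 (price 38≤57, cargo 65≥55, fuel economy 42≥30, 0-60 7.3≤10.0).
Opt7: dominated by Opt8 (price 38≤58, cargo 65≥37, fuel economy 42≥41, 0-60 7.3≤11.0).
Opt8: not dominated (best cargo).
Opt9: dominated by Opt6 (price 57≤70, cargo 55≥39, fuel economy 30≥25, 0-60 10.0≤10.5).
Opt10: dominated by Opt3 (price 47≤66, cargo 32≥12, fuel economy 46≥45, 0-60 5.5≤10.3).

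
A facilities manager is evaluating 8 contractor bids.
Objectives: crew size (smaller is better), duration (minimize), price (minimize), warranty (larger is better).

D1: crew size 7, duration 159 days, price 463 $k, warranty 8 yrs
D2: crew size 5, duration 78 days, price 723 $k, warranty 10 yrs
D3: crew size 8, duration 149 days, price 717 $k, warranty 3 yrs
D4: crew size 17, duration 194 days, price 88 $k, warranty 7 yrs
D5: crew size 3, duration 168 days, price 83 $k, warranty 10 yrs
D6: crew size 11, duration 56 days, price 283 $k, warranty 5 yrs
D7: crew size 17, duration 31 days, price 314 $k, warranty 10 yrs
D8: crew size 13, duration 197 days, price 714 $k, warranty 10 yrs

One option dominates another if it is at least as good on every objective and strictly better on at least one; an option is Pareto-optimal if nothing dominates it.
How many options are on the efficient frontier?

D1: not dominated.
D2: not dominated.
D3: not dominated.
D4: dominated by D5 (crew size 3≤17, duration 168≤194, price 83≤88, warranty 10≥7).
D5: not dominated (best crew size).
D6: not dominated.
D7: not dominated (best duration).
D8: dominated by D5 (crew size 3≤13, duration 168≤197, price 83≤714, warranty 10≥10).
Pareto-optimal: D1, D2, D3, D5, D6, D7 → 6.

6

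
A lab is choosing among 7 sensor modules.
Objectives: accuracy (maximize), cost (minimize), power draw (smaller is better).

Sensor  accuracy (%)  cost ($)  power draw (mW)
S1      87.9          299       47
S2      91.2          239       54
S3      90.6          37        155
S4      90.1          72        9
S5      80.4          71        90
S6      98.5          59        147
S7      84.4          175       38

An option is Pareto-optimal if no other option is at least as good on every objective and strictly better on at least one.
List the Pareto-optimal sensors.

S2, S3, S4, S5, S6

S1: dominated by S4 (accuracy 90.1≥87.9, cost 72≤299, power draw 9≤47).
S2: not dominated.
S3: not dominated (best cost).
S4: not dominated (best power draw).
S5: not dominated.
S6: not dominated (best accuracy).
S7: dominated by S4 (accuracy 90.1≥84.4, cost 72≤175, power draw 9≤38).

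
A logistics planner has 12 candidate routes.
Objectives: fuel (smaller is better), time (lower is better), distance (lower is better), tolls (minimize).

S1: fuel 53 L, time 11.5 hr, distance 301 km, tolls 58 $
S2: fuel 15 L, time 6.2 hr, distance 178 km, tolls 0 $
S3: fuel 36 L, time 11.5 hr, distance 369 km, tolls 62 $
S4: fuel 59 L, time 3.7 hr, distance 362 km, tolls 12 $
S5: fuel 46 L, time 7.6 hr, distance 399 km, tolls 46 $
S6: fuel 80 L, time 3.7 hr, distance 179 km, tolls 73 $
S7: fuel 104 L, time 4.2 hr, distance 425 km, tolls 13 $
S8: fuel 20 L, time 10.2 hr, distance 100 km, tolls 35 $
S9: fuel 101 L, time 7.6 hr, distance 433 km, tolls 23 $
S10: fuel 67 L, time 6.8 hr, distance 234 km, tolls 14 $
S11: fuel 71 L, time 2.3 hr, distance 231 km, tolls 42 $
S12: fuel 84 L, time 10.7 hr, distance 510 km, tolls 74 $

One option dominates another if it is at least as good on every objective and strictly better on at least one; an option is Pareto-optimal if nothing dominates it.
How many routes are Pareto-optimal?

5

S1: dominated by S2 (fuel 15≤53, time 6.2≤11.5, distance 178≤301, tolls 0≤58).
S2: not dominated (best fuel).
S3: dominated by S2 (fuel 15≤36, time 6.2≤11.5, distance 178≤369, tolls 0≤62).
S4: not dominated.
S5: dominated by S2 (fuel 15≤46, time 6.2≤7.6, distance 178≤399, tolls 0≤46).
S6: not dominated.
S7: dominated by S4 (fuel 59≤104, time 3.7≤4.2, distance 362≤425, tolls 12≤13).
S8: not dominated (best distance).
S9: dominated by S2 (fuel 15≤101, time 6.2≤7.6, distance 178≤433, tolls 0≤23).
S10: dominated by S2 (fuel 15≤67, time 6.2≤6.8, distance 178≤234, tolls 0≤14).
S11: not dominated (best time).
S12: dominated by S2 (fuel 15≤84, time 6.2≤10.7, distance 178≤510, tolls 0≤74).
Pareto-optimal: S2, S4, S6, S8, S11 → 5.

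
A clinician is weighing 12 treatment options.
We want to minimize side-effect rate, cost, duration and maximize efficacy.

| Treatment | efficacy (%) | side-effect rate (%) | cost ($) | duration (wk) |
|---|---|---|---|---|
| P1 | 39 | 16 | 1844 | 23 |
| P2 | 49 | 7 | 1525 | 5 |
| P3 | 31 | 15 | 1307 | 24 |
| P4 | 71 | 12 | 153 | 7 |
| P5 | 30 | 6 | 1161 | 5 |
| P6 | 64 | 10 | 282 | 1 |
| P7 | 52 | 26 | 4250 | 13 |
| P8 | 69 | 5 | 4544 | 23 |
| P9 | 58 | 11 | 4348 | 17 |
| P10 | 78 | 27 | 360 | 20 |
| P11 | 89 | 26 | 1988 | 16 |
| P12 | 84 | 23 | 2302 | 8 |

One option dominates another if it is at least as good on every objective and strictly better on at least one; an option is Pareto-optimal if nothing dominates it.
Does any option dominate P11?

No

P1: worse on efficacy (39 vs 89).
P2: worse on efficacy (49 vs 89).
P3: worse on efficacy (31 vs 89).
P4: worse on efficacy (71 vs 89).
P5: worse on efficacy (30 vs 89).
P6: worse on efficacy (64 vs 89).
P7: worse on efficacy (52 vs 89).
P8: worse on efficacy (69 vs 89).
P9: worse on efficacy (58 vs 89).
P10: worse on efficacy (78 vs 89).
P12: worse on efficacy (84 vs 89).
No option is at least as good as P11 on every objective and strictly better on one.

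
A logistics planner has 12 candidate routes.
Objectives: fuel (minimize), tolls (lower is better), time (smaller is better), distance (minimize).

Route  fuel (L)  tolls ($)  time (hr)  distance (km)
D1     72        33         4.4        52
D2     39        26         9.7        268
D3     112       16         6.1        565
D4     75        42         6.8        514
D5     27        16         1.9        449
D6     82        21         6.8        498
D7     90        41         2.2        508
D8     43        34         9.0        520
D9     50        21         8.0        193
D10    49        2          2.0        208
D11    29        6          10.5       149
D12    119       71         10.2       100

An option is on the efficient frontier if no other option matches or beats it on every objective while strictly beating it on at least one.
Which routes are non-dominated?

D1, D2, D5, D9, D10, D11

D1: not dominated (best distance).
D2: not dominated.
D3: dominated by D5 (fuel 27≤112, tolls 16≤16, time 1.9≤6.1, distance 449≤565).
D4: dominated by D1 (fuel 72≤75, tolls 33≤42, time 4.4≤6.8, distance 52≤514).
D5: not dominated (best fuel).
D6: dominated by D5 (fuel 27≤82, tolls 16≤21, time 1.9≤6.8, distance 449≤498).
D7: dominated by D5 (fuel 27≤90, tolls 16≤41, time 1.9≤2.2, distance 449≤508).
D8: dominated by D5 (fuel 27≤43, tolls 16≤34, time 1.9≤9.0, distance 449≤520).
D9: not dominated.
D10: not dominated (best tolls).
D11: not dominated.
D12: dominated by D1 (fuel 72≤119, tolls 33≤71, time 4.4≤10.2, distance 52≤100).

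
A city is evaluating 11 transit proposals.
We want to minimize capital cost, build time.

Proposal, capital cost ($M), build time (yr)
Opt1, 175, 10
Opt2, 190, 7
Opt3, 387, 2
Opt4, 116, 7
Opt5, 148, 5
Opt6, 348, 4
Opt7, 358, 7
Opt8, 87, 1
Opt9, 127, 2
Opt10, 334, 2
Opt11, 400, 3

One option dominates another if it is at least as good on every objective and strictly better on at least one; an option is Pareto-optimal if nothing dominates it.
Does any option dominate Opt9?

Opt8 vs Opt9: capital cost 87≤127, build time 1≤2 — Opt8 is at least as good on every objective and strictly better on at least one, so Opt8 dominates Opt9.

Yes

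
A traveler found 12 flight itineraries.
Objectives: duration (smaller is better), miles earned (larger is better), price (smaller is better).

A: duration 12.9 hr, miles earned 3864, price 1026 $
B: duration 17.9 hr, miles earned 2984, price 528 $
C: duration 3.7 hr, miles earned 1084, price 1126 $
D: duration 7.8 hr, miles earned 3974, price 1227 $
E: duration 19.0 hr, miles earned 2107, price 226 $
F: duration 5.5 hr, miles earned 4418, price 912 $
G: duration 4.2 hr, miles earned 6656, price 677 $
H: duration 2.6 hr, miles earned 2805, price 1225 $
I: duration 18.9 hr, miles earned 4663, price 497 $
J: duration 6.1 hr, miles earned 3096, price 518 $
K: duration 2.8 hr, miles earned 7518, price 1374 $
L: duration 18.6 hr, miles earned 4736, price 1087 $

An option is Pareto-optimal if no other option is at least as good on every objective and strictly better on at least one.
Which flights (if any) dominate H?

A: worse on duration (12.9 vs 2.6).
B: worse on duration (17.9 vs 2.6).
C: worse on duration (3.7 vs 2.6).
D: worse on duration (7.8 vs 2.6).
E: worse on duration (19.0 vs 2.6).
F: worse on duration (5.5 vs 2.6).
G: worse on duration (4.2 vs 2.6).
I: worse on duration (18.9 vs 2.6).
J: worse on duration (6.1 vs 2.6).
K: worse on duration (2.8 vs 2.6).
L: worse on duration (18.6 vs 2.6).
No option dominates H.

none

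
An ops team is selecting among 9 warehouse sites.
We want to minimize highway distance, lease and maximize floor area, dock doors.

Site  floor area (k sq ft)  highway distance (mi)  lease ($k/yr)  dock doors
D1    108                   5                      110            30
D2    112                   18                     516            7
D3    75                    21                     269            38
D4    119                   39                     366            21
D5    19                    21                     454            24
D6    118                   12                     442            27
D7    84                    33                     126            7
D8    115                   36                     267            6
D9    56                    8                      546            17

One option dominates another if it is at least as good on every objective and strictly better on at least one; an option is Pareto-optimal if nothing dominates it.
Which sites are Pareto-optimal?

D1, D3, D4, D6, D8

D1: not dominated (best highway distance).
D2: dominated by D6 (floor area 118≥112, highway distance 12≤18, lease 442≤516, dock doors 27≥7).
D3: not dominated (best dock doors).
D4: not dominated (best floor area).
D5: dominated by D1 (floor area 108≥19, highway distance 5≤21, lease 110≤454, dock doors 30≥24).
D6: not dominated.
D7: dominated by D1 (floor area 108≥84, highway distance 5≤33, lease 110≤126, dock doors 30≥7).
D8: not dominated.
D9: dominated by D1 (floor area 108≥56, highway distance 5≤8, lease 110≤546, dock doors 30≥17).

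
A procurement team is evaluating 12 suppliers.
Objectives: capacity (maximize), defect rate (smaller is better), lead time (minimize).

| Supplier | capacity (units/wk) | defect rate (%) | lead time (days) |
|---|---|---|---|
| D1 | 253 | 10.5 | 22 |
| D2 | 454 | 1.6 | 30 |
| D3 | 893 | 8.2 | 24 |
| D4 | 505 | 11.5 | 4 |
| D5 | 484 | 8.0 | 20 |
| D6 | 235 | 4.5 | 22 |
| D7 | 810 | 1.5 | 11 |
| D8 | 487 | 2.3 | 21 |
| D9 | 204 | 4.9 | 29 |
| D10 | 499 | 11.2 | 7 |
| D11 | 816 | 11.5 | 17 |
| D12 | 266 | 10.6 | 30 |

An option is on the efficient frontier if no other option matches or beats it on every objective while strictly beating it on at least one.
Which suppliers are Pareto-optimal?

D1: dominated by D5 (capacity 484≥253, defect rate 8.0≤10.5, lead time 20≤22).
D2: dominated by D7 (capacity 810≥454, defect rate 1.5≤1.6, lead time 11≤30).
D3: not dominated (best capacity).
D4: not dominated (best lead time).
D5: dominated by D7 (capacity 810≥484, defect rate 1.5≤8.0, lead time 11≤20).
D6: dominated by D7 (capacity 810≥235, defect rate 1.5≤4.5, lead time 11≤22).
D7: not dominated (best defect rate).
D8: dominated by D7 (capacity 810≥487, defect rate 1.5≤2.3, lead time 11≤21).
D9: dominated by D6 (capacity 235≥204, defect rate 4.5≤4.9, lead time 22≤29).
D10: not dominated.
D11: not dominated.
D12: dominated by D2 (capacity 454≥266, defect rate 1.6≤10.6, lead time 30≤30).

D3, D4, D7, D10, D11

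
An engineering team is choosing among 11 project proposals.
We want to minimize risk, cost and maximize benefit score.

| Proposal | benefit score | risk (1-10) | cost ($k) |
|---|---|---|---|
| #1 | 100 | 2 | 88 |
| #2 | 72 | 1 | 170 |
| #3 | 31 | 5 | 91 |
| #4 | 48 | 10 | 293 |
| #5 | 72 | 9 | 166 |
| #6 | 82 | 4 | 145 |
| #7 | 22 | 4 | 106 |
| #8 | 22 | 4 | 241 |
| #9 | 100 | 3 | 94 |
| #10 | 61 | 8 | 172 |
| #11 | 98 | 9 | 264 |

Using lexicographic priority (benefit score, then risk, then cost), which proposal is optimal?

#1

First maximize benefit score: best is 100, kept {#1, #9}.
Then minimize risk: best is 2, kept {#1}.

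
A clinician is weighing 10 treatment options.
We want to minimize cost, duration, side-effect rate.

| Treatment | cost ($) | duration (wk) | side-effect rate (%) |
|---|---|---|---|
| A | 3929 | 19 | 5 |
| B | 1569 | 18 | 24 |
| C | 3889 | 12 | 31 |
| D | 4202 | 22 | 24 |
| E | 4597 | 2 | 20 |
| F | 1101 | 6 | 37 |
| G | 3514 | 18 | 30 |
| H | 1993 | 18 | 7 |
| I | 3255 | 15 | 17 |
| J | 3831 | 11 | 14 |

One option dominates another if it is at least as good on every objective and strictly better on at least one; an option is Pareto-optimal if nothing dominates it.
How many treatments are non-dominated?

A: not dominated (best side-effect rate).
B: not dominated.
C: dominated by J (cost 3831≤3889, duration 11≤12, side-effect rate 14≤31).
D: dominated by A (cost 3929≤4202, duration 19≤22, side-effect rate 5≤24).
E: not dominated (best duration).
F: not dominated (best cost).
G: dominated by B (cost 1569≤3514, duration 18≤18, side-effect rate 24≤30).
H: not dominated.
I: not dominated.
J: not dominated.
Pareto-optimal: A, B, E, F, H, I, J → 7.

7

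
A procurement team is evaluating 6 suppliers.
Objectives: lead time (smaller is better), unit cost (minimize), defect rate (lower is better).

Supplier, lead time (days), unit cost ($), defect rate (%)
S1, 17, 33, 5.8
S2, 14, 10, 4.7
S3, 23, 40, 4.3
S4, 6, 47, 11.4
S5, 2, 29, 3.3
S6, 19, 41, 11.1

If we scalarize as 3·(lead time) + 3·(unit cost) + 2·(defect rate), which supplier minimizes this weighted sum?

S1: 3·17 + 3·33 + 2·5.8 = 161.6
S2: 3·14 + 3·10 + 2·4.7 = 81.4
S3: 3·23 + 3·40 + 2·4.3 = 197.6
S4: 3·6 + 3·47 + 2·11.4 = 181.8
S5: 3·2 + 3·29 + 2·3.3 = 99.6
S6: 3·19 + 3·41 + 2·11.1 = 202.2
Lowest: S2 at 81.4.

S2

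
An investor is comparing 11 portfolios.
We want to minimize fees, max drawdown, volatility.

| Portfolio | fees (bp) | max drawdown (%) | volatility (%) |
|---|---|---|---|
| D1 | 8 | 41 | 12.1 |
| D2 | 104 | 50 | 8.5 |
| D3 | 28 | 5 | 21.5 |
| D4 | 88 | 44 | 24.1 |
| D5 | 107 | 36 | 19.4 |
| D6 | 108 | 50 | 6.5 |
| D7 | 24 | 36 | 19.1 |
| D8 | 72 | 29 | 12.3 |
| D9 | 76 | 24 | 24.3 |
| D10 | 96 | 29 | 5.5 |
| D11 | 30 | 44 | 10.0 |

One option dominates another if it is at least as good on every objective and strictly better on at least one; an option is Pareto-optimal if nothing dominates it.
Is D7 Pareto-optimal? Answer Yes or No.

D1: worse on max drawdown (41 vs 36).
D2: worse on fees (104 vs 24).
D3: worse on fees (28 vs 24).
D4: worse on fees (88 vs 24).
D5: worse on fees (107 vs 24).
D6: worse on fees (108 vs 24).
D8: worse on fees (72 vs 24).
D9: worse on fees (76 vs 24).
D10: worse on fees (96 vs 24).
D11: worse on fees (30 vs 24).
No option is at least as good as D7 on every objective and strictly better on one.

Yes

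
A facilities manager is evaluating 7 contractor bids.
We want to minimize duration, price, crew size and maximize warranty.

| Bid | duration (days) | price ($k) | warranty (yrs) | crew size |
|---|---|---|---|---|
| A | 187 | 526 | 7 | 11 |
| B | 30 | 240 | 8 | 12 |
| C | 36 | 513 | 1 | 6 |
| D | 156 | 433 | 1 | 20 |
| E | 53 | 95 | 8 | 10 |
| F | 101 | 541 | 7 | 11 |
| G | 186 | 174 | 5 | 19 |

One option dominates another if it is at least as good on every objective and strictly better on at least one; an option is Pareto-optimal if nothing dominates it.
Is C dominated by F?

No

F vs C: F is worse on duration (101 vs 36), so it does not dominate C.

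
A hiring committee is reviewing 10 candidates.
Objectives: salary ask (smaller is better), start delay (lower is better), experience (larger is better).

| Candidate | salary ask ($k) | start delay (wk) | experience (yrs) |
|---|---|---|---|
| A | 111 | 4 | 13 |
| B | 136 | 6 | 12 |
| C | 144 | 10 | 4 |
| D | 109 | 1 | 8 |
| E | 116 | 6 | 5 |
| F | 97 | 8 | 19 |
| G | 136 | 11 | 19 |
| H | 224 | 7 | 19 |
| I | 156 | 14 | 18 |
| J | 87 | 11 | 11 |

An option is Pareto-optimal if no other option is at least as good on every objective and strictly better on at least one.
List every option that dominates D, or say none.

A: worse on salary ask (111 vs 109).
B: worse on salary ask (136 vs 109).
C: worse on salary ask (144 vs 109).
E: worse on salary ask (116 vs 109).
F: worse on start delay (8 vs 1).
G: worse on salary ask (136 vs 109).
H: worse on salary ask (224 vs 109).
I: worse on salary ask (156 vs 109).
J: worse on start delay (11 vs 1).
No option dominates D.

none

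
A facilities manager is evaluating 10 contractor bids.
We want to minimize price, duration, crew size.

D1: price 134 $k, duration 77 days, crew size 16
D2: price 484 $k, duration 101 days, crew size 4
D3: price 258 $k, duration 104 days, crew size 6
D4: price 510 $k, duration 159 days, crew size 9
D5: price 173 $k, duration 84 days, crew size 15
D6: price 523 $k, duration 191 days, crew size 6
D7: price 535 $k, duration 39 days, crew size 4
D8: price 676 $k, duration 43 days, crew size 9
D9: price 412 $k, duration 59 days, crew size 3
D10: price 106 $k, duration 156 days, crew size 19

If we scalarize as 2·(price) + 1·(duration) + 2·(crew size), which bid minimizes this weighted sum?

D1

D1: 2·134 + 1·77 + 2·16 = 377
D2: 2·484 + 1·101 + 2·4 = 1077
D3: 2·258 + 1·104 + 2·6 = 632
D4: 2·510 + 1·159 + 2·9 = 1197
D5: 2·173 + 1·84 + 2·15 = 460
D6: 2·523 + 1·191 + 2·6 = 1249
D7: 2·535 + 1·39 + 2·4 = 1117
D8: 2·676 + 1·43 + 2·9 = 1413
D9: 2·412 + 1·59 + 2·3 = 889
D10: 2·106 + 1·156 + 2·19 = 406
Lowest: D1 at 377.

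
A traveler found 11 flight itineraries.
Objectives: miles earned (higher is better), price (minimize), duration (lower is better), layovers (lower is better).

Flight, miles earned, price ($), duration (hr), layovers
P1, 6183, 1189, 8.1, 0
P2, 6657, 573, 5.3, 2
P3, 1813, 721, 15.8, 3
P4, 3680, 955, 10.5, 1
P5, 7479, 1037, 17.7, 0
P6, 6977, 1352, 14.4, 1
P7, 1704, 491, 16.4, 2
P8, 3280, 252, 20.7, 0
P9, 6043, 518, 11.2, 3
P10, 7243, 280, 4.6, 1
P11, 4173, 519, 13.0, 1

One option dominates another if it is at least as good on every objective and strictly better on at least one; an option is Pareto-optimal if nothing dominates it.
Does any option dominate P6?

Yes

P10 vs P6: miles earned 7243≥6977, price 280≤1352, duration 4.6≤14.4, layovers 1≤1 — P10 is at least as good on every objective and strictly better on at least one, so P10 dominates P6.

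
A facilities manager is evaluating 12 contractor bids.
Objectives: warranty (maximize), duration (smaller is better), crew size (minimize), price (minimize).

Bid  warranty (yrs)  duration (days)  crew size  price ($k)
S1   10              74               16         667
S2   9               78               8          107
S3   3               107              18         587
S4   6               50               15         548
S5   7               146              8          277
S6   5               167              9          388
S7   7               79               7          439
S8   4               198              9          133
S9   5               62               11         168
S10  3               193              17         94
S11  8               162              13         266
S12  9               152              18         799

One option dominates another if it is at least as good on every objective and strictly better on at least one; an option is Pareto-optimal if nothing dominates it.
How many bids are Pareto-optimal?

6

S1: not dominated (best warranty).
S2: not dominated.
S3: dominated by S2 (warranty 9≥3, duration 78≤107, crew size 8≤18, price 107≤587).
S4: not dominated (best duration).
S5: dominated by S2 (warranty 9≥7, duration 78≤146, crew size 8≤8, price 107≤277).
S6: dominated by S2 (warranty 9≥5, duration 78≤167, crew size 8≤9, price 107≤388).
S7: not dominated (best crew size).
S8: dominated by S2 (warranty 9≥4, duration 78≤198, crew size 8≤9, price 107≤133).
S9: not dominated.
S10: not dominated (best price).
S11: dominated by S2 (warranty 9≥8, duration 78≤162, crew size 8≤13, price 107≤266).
S12: dominated by S1 (warranty 10≥9, duration 74≤152, crew size 16≤18, price 667≤799).
Pareto-optimal: S1, S2, S4, S7, S9, S10 → 6.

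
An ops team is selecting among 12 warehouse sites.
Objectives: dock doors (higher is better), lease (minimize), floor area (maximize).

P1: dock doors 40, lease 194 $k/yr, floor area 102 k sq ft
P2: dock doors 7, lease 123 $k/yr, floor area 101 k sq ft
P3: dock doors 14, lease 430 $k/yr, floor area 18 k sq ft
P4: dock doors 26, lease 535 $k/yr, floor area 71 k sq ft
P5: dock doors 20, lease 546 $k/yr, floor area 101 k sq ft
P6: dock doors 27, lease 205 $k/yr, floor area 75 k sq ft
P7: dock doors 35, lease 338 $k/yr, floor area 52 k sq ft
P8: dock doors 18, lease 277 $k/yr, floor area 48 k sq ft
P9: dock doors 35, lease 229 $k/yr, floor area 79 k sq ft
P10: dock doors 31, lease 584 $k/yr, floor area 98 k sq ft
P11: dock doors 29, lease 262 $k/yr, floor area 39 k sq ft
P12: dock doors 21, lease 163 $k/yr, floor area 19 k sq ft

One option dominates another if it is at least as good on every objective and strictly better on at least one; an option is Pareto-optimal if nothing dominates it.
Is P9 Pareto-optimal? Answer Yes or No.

No

P1 vs P9: dock doors 40≥35, lease 194≤229, floor area 102≥79 — P1 is at least as good on every objective and strictly better on at least one, so P1 dominates P9.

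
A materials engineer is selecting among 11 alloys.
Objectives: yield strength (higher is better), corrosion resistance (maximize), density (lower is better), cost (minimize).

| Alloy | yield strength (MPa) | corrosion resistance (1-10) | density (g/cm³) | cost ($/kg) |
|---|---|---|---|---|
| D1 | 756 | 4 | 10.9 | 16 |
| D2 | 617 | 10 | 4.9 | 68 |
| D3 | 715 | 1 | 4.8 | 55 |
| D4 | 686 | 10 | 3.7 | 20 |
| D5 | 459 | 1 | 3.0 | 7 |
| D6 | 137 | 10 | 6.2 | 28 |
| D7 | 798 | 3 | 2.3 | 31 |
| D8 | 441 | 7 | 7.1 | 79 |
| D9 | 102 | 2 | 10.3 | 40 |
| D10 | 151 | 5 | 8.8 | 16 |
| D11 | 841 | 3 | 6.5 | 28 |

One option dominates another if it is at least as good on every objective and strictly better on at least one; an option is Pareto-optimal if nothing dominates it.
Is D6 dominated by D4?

D4 vs D6: yield strength 686≥137, corrosion resistance 10≥10, density 3.7≤6.2, cost 20≤28 — D4 is at least as good on every objective with at least one strict improvement.

Yes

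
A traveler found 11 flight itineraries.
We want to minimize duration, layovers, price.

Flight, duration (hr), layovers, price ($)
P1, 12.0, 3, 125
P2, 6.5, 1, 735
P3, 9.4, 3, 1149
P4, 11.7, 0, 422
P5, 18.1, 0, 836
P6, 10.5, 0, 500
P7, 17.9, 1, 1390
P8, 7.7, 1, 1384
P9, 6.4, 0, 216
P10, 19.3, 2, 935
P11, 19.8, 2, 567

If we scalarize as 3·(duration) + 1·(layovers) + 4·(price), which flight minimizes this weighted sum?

P1

P1: 3·12.0 + 1·3 + 4·125 = 539.0
P2: 3·6.5 + 1·1 + 4·735 = 2960.5
P3: 3·9.4 + 1·3 + 4·1149 = 4627.2
P4: 3·11.7 + 1·0 + 4·422 = 1723.1
P5: 3·18.1 + 1·0 + 4·836 = 3398.3
P6: 3·10.5 + 1·0 + 4·500 = 2031.5
P7: 3·17.9 + 1·1 + 4·1390 = 5614.7
P8: 3·7.7 + 1·1 + 4·1384 = 5560.1
P9: 3·6.4 + 1·0 + 4·216 = 883.2
P10: 3·19.3 + 1·2 + 4·935 = 3799.9
P11: 3·19.8 + 1·2 + 4·567 = 2329.4
Lowest: P1 at 539.0.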